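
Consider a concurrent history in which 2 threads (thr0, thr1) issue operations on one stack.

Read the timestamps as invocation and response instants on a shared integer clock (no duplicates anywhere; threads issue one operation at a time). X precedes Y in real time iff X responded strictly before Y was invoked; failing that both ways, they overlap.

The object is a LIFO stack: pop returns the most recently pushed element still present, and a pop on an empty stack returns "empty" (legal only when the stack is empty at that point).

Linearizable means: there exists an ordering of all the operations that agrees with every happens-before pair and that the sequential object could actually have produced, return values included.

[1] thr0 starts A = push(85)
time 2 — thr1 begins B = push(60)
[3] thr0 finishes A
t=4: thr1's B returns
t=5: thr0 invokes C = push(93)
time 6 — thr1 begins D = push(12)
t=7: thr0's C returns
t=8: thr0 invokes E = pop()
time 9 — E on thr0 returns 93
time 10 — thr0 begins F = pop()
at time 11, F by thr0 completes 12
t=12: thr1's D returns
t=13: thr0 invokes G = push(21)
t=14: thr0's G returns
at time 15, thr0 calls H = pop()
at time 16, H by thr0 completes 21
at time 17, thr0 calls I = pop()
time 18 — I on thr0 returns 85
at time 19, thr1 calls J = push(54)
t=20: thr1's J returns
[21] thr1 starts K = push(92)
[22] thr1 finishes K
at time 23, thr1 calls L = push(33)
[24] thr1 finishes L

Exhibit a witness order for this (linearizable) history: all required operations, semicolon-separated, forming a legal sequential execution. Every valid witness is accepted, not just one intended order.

B; A; C; E; D; F; G; H; I; J; K; L

step 1: B push(60) — stack <60>
step 2: A push(85) — stack <60,85>
step 3: C push(93) — stack <60,85,93>
step 4: E pop() → 93 — stack <60,85>
step 5: D push(12) — stack <60,85,12>
step 6: F pop() → 12 — stack <60,85>
step 7: G push(21) — stack <60,85,21>
step 8: H pop() → 21 — stack <60,85>
step 9: I pop() → 85 — stack <60>
step 10: J push(54) — stack <60,54>
step 11: K push(92) — stack <60,54,92>
step 12: L push(33) — stack <60,54,92,33>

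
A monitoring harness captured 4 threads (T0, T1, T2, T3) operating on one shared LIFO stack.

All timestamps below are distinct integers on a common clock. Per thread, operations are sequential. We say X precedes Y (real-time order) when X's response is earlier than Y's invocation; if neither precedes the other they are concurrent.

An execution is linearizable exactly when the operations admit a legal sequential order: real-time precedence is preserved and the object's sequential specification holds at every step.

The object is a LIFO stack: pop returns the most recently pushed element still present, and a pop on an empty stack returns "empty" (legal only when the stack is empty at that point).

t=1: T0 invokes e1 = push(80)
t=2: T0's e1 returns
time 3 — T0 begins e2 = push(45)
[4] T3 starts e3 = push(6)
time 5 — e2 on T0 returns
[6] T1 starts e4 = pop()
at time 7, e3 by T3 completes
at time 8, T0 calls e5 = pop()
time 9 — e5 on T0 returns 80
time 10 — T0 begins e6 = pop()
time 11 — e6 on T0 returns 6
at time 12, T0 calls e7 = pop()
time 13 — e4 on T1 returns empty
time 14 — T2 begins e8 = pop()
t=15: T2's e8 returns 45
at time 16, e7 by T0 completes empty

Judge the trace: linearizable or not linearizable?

already the first 9 events (up to e5's response at time 9) admit no linearization; the first 8 still do
real-time-consistent orders of the 4 completed operations: 2 — all fail the LIFO stack replay
completion choices over the 1 pending operation (e4) were checked; none helps
for example e1, e2, e3, e5 (pending dropped) fails at step 4: e5 pop() → 80 is not legal there
for example e1, e3, e2, e5 (pending dropped) fails at step 4: e5 pop() → 80 is not legal there

not linearizable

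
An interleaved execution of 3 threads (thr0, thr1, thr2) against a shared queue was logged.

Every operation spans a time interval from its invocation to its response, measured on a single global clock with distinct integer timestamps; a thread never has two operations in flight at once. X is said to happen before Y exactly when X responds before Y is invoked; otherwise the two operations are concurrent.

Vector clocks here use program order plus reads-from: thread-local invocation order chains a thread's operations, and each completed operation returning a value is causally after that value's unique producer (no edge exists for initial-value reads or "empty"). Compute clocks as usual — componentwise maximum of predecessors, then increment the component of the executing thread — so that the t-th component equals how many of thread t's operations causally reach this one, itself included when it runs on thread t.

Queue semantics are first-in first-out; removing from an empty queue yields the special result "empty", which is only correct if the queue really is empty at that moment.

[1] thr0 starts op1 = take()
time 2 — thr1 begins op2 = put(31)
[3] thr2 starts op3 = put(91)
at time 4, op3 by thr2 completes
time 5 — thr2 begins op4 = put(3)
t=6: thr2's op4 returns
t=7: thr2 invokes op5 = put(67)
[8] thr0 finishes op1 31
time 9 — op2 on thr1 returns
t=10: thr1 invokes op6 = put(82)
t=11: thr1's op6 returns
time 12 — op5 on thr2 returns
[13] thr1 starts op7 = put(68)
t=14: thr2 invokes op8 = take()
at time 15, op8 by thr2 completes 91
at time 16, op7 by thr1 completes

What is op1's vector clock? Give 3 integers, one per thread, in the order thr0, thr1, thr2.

root op op3, invoked 3: fresh clock plus thr2's own tick → (0, 0, 1)
root op op2, invoked 2: fresh clock plus thr1's own tick → (0, 1, 0)
VC(op4, invoked at 5): max of VC(op3)=(0, 0, 1), then +1 on thread thr2 → (0, 0, 2)
VC(op6, invoked at 10): max of VC(op2)=(0, 1, 0), then +1 on thread thr1 → (0, 2, 0)
VC(op1, invoked at 1): max of VC(op2)=(0, 1, 0), then +1 on thread thr0 → (1, 1, 0)
VC(op5, invoked at 7): max of VC(op4)=(0, 0, 2), then +1 on thread thr2 → (0, 0, 3)
VC(op7, invoked at 13): max of VC(op6)=(0, 2, 0), then +1 on thread thr1 → (0, 3, 0)
VC(op8, invoked at 14): max of VC(op3)=(0, 0, 1), VC(op5)=(0, 0, 3), then +1 on thread thr2 → (0, 0, 4)
target: VC(op1) = (1, 1, 0)

(1, 1, 0)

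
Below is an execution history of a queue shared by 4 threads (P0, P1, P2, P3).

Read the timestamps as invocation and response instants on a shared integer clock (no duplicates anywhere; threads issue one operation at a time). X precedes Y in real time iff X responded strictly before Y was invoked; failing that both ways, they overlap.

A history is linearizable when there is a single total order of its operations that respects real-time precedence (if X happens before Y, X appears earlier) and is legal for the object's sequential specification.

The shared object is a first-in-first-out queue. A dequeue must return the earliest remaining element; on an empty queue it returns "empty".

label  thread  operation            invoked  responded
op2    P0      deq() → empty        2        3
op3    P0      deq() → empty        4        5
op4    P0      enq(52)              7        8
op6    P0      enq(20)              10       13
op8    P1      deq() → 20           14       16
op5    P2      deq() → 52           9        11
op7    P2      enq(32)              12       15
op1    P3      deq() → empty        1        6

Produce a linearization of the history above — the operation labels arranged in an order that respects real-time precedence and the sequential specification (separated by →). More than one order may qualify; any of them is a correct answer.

op1 → op2 → op3 → op4 → op5 → op6 → op7 → op8

1. op1 deq() → empty, leaving queue <>
2. op2 deq() → empty, leaving queue <>
3. op3 deq() → empty, leaving queue <>
4. op4 enq(52), leaving queue <52>
5. op5 deq() → 52, leaving queue <>
6. op6 enq(20), leaving queue <20>
7. op7 enq(32), leaving queue <20,32>
8. op8 deq() → 20, leaving queue <32>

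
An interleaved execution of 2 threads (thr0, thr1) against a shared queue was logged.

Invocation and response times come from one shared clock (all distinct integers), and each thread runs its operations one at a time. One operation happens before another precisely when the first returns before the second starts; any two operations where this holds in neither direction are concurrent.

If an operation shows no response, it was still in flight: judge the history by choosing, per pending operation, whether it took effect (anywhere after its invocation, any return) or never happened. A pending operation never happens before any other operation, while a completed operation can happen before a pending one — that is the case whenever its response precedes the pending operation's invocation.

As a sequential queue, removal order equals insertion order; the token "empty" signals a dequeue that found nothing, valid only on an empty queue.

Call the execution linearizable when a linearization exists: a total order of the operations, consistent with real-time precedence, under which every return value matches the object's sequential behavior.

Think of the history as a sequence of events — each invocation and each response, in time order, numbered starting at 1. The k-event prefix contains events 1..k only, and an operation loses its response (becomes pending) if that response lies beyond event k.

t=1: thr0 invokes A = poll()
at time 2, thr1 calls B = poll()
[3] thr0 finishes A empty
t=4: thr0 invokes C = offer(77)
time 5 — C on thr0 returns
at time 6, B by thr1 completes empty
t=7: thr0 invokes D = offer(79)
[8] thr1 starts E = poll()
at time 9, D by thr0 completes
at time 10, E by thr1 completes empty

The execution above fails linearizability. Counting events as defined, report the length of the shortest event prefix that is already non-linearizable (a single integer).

10

a valid linearization of events 1..9 exists, for instance A, B, C, D:
step 1: A poll() → empty — queue <>
step 2: B poll() → empty — queue <>
step 3: C offer(77) — queue <77>
step 4: D offer(79) — queue <77,79>
include event 10 — E responding at 10 — and every candidate order breaks
one such order, A, B, C, D, E, breaks at step 5 where E poll() → empty is illegal
one such order, A, B, C, E, D, breaks at step 4 where E poll() → empty is illegal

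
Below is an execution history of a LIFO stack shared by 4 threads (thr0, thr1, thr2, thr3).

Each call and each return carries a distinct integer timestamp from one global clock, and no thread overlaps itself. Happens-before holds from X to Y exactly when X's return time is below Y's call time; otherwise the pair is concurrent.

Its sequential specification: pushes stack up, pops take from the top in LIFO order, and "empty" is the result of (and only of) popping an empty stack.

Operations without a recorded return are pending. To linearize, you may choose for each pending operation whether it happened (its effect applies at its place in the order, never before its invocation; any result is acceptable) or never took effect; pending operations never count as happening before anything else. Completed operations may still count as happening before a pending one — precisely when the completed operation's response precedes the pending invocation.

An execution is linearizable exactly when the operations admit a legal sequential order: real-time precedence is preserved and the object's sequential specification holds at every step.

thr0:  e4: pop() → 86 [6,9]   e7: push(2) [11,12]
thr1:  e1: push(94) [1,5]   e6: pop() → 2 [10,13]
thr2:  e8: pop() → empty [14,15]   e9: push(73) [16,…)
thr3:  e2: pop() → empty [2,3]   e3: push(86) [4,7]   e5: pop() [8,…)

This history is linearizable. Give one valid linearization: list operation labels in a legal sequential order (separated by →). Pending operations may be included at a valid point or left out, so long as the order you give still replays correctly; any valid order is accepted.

e2 → e1 → e3 → e4 → e5 → e7 → e6 → e8

step 1: e2 pop() → empty — stack <>
step 2: e1 push(94) — stack <94>
step 3: e3 push(86) — stack <94,86>
step 4: e4 pop() → 86 — stack <94>
step 5: e5 pop() (pending, included) — stack <>
step 6: e7 push(2) — stack <2>
step 7: e6 pop() → 2 — stack <>
step 8: e8 pop() → empty — stack <>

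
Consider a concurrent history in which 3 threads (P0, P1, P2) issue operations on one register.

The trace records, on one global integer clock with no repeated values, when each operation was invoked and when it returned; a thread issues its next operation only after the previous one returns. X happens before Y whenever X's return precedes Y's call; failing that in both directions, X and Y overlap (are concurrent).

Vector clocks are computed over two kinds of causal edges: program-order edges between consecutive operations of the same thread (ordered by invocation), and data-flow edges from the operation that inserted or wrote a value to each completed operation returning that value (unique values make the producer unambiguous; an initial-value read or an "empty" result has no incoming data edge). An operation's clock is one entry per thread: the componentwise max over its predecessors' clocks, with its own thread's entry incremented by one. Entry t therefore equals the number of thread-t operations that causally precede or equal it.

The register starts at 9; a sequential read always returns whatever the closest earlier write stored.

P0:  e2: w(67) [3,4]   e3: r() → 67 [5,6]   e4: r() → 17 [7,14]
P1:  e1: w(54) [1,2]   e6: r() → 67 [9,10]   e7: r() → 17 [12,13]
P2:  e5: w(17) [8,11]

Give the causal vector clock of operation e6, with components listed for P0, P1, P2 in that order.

invoked at 8, e5 has no predecessors; its own P2 bump gives (0, 0, 1)
invoked at 1, e1 has no predecessors; its own P1 bump gives (0, 1, 0)
invoked at 3, e2 has no predecessors; its own P0 bump gives (1, 0, 0)
e3 (invocation 5): componentwise max over VC(e2)=(1, 0, 0), +1 at P0, giving (2, 0, 0)
e6 (invocation 9): componentwise max over VC(e1)=(0, 1, 0), VC(e2)=(1, 0, 0), +1 at P1, giving (1, 2, 0)
e4 (invocation 7): componentwise max over VC(e3)=(2, 0, 0), VC(e5)=(0, 0, 1), +1 at P0, giving (3, 0, 1)
e7 (invocation 12): componentwise max over VC(e5)=(0, 0, 1), VC(e6)=(1, 2, 0), +1 at P1, giving (1, 3, 1)
target: VC(e6) = (1, 2, 0)

(1, 2, 0)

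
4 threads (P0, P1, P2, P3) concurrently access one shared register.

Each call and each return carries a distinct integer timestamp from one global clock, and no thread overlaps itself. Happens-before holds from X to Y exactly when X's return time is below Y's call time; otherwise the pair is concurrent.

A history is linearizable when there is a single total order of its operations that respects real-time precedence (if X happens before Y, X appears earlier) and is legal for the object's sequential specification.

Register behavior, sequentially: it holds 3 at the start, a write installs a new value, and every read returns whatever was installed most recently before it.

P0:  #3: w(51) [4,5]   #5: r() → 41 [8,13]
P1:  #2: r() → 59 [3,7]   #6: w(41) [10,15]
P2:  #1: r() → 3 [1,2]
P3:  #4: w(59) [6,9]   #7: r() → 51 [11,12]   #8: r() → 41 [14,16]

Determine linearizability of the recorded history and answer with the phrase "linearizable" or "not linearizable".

not linearizable

already the first 12 events (up to #7's response at time 12) admit no linearization; the first 11 still do
5 completed operations, 3 real-time-consistent orders — every register replay fails
completion choices over the 2 pending operations (#5, #6) were checked; none helps
one such order, #1, #2, #3, #4, #7 (pending dropped), breaks at step 2 where #2 r() → 59 is illegal
one such order, #1, #3, #2, #4, #7 (pending dropped), breaks at step 3 where #2 r() → 59 is illegal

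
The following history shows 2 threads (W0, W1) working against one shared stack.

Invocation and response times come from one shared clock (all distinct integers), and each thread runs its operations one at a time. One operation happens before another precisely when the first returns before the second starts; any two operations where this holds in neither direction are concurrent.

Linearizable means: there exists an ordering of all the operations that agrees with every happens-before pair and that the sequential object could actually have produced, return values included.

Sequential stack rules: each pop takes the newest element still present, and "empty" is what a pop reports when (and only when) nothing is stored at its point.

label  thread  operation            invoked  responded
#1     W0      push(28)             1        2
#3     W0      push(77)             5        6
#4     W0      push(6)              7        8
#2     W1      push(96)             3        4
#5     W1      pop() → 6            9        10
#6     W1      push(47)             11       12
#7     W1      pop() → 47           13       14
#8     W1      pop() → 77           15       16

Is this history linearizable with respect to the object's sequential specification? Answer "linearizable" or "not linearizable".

a witness: #1, #2, #3, #4, #5, #6, #7, #8
after step 1 (#1 push(28)): stack <28>
after step 2 (#2 push(96)): stack <28,96>
after step 3 (#3 push(77)): stack <28,96,77>
after step 4 (#4 push(6)): stack <28,96,77,6>
after step 5 (#5 pop() → 6): stack <28,96,77>
after step 6 (#6 push(47)): stack <28,96,77,47>
after step 7 (#7 pop() → 47): stack <28,96,77>
after step 8 (#8 pop() → 77): stack <28,96>

linearizable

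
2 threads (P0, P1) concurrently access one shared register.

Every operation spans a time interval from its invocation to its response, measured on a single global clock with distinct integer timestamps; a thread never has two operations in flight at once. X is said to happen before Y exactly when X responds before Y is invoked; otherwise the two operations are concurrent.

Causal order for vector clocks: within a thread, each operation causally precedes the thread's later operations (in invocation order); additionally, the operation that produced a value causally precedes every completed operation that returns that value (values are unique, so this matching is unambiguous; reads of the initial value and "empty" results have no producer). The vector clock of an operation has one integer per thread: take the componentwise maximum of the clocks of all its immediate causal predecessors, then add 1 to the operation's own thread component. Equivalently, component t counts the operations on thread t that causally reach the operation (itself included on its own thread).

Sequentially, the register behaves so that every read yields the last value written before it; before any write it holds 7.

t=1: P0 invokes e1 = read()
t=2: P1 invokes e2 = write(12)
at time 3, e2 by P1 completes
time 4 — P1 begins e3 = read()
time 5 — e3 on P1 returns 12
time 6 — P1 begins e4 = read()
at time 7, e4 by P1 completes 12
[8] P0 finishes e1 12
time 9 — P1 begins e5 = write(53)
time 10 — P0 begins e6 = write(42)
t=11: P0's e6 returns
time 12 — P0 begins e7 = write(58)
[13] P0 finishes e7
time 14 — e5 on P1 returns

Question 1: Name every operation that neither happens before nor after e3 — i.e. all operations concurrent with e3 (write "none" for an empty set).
Answer: e1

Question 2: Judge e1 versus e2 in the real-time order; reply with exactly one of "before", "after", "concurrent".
Answer: concurrent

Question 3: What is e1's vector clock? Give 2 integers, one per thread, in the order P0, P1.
Answer: (1, 1)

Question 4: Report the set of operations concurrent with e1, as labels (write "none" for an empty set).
Answer: e2, e3, e4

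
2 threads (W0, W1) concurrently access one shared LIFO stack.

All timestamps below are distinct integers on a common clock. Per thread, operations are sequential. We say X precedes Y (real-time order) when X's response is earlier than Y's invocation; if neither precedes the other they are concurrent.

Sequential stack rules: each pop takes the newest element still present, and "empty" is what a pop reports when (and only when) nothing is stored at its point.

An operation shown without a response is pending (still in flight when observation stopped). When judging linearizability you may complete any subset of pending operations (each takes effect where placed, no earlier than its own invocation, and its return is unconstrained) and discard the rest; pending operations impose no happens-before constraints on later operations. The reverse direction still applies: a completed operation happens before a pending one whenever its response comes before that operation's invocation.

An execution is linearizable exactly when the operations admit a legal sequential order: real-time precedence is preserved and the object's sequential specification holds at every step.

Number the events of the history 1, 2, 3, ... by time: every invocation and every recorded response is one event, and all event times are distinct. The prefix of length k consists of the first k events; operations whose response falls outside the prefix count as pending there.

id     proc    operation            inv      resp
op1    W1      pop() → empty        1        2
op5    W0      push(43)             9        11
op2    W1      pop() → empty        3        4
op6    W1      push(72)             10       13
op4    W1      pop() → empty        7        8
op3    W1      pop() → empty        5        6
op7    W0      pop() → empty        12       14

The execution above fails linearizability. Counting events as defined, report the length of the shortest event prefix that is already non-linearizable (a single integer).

14

one valid order for events 1..13 is op1, op2, op3, op4, op5, op6:
step 1: op1 pop() → empty — stack <>
step 2: op2 pop() → empty — stack <>
step 3: op3 pop() → empty — stack <>
step 4: op4 pop() → empty — stack <>
step 5: op5 push(43) — stack <43>
step 6: op6 push(72) — stack <43,72>
at event 14 (op7's time-14 response) nothing linearizes any more
for example op1, op2, op3, op4, op5, op6, op7 fails at step 7: op7 pop() → empty is not legal there
for example op1, op2, op3, op4, op5, op7, op6 fails at step 6: op7 pop() → empty is not legal there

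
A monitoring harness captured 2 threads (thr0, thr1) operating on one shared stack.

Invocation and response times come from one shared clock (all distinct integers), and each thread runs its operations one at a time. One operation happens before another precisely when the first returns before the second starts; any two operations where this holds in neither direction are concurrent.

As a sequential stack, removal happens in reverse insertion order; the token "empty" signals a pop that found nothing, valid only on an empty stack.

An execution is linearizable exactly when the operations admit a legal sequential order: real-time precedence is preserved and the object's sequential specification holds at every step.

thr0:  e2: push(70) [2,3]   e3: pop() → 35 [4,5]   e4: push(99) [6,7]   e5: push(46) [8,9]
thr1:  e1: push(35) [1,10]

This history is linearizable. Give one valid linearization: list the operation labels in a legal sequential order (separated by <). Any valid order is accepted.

1. e2 push(70), leaving stack <70>
2. e1 push(35), leaving stack <70,35>
3. e3 pop() → 35, leaving stack <70>
4. e4 push(99), leaving stack <70,99>
5. e5 push(46), leaving stack <70,99,46>

e2 < e1 < e3 < e4 < e5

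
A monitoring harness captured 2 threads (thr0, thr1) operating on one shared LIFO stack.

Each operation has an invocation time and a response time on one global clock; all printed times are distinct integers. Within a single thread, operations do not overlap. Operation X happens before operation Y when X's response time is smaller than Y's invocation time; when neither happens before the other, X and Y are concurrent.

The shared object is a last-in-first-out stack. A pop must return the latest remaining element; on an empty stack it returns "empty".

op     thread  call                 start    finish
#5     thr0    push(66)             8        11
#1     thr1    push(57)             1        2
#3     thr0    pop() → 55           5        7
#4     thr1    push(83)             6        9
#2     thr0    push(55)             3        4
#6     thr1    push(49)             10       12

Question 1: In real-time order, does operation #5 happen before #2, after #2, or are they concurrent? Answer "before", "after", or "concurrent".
after

#5 spans [8,11], #2 spans [3,4]
resp(#2)=4 < inv(#5)=8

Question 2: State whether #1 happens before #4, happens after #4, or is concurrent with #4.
before

#1 spans [1,2], #4 spans [6,9]
resp(#1)=2 < inv(#4)=6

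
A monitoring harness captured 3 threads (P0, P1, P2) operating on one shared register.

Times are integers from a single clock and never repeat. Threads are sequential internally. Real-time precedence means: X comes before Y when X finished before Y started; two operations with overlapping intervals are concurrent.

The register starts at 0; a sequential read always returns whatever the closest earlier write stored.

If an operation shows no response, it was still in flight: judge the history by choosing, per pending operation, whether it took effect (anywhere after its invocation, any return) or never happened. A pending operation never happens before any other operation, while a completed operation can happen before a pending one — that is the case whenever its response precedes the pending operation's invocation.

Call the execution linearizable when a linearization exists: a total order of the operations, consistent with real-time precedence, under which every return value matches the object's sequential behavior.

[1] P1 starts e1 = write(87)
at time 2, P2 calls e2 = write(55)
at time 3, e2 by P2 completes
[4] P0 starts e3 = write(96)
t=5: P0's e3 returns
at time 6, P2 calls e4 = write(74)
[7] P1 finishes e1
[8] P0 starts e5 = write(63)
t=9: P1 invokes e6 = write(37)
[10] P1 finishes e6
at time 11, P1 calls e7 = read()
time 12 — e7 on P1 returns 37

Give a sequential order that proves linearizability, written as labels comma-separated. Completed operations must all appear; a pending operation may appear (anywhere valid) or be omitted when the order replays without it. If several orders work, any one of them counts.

step 1: e1 write(87) — value 87
step 2: e2 write(55) — value 55
step 3: e3 write(96) — value 96
step 4: e4 write(74) (pending, included) — value 74
step 5: e5 write(63) (pending, included) — value 63
step 6: e6 write(37) — value 37
step 7: e7 read() → 37 — value 37

e1, e2, e3, e4, e5, e6, e7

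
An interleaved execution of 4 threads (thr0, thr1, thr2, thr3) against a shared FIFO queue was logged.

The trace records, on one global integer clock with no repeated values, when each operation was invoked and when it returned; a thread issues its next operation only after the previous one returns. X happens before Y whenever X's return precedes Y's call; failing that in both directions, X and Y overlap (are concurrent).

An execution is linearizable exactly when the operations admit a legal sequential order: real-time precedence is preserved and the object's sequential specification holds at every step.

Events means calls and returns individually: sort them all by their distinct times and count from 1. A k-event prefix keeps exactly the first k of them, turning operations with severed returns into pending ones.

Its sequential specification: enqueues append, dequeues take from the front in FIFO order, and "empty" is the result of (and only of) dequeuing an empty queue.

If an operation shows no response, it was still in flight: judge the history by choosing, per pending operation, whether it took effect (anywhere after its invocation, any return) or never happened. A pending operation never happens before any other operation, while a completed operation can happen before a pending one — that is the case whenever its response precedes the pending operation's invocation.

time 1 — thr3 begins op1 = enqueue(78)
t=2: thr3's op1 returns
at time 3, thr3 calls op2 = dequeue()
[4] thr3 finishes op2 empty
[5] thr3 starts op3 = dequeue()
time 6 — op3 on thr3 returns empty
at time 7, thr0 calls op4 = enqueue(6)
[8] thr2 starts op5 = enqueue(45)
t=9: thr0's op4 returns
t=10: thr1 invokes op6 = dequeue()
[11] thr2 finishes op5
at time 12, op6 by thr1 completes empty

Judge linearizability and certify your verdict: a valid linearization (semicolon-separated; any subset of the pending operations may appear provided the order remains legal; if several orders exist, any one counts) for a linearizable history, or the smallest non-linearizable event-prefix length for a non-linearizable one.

prefix check: 1..3 passes, 1..4 fails once op2's time-4 response joins
a single order respects real time; the 2 completed FIFO queue operations fail replay along it
e.g. op1, op2: illegal at step 2, since op2 dequeue() → empty cannot apply there

not linearizable — minimal violating prefix: 4 events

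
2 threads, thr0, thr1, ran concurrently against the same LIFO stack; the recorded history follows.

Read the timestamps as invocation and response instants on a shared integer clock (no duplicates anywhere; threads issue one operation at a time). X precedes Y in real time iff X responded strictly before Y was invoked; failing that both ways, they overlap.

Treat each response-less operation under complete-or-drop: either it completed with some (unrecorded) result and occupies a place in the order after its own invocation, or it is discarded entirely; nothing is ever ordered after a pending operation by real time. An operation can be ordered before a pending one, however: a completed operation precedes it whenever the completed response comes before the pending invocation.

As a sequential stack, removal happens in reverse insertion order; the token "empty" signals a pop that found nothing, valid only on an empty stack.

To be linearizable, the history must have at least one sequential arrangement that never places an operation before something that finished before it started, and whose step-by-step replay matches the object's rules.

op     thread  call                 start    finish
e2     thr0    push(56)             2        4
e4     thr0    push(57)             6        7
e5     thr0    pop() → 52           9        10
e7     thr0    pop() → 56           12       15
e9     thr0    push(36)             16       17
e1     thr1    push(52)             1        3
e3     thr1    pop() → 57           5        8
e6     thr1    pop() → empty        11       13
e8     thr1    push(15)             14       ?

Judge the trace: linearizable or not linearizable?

linearizable

one valid linearization: e2, e1, e4, e3, e5, e7, e6, e8, e9
1. e2 push(56), leaving stack <56>
2. e1 push(52), leaving stack <56,52>
3. e4 push(57), leaving stack <56,52,57>
4. e3 pop() → 57, leaving stack <56,52>
5. e5 pop() → 52, leaving stack <56>
6. e7 pop() → 56, leaving stack <>
7. e6 pop() → empty, leaving stack <>
8. e8 push(15) (pending, included), leaving stack <15>
9. e9 push(36), leaving stack <15,36>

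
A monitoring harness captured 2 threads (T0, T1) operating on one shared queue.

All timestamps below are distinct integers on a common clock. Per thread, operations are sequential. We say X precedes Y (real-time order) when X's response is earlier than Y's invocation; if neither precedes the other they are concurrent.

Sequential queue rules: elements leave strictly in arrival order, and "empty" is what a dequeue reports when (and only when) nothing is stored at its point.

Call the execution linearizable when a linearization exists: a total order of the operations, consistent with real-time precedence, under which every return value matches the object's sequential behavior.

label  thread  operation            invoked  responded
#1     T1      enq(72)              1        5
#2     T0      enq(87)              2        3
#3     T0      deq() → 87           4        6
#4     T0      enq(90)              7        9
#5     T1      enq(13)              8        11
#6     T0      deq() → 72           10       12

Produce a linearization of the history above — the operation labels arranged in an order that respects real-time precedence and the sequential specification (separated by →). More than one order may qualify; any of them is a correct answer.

#2 → #1 → #3 → #4 → #5 → #6

after step 1 (#2 enq(87)): queue <87>
after step 2 (#1 enq(72)): queue <87,72>
after step 3 (#3 deq() → 87): queue <72>
after step 4 (#4 enq(90)): queue <72,90>
after step 5 (#5 enq(13)): queue <72,90,13>
after step 6 (#6 deq() → 72): queue <90,13>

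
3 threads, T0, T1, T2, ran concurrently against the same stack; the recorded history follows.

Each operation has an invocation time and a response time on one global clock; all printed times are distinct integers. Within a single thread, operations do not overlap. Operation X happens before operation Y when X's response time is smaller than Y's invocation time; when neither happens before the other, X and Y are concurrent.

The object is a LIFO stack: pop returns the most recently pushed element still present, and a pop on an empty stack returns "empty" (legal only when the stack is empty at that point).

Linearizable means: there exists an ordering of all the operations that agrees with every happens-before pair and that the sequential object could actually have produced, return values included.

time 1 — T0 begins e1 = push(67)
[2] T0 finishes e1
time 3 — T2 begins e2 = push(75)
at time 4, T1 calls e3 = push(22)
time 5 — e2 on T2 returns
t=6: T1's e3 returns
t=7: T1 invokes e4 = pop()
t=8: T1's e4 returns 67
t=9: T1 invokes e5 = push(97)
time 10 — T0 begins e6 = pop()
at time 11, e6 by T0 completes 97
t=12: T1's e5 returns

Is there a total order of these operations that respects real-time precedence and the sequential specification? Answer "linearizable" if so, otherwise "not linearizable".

events 1..7 are fine; event 8 — the response of e4 at time 8 — makes the prefix non-linearizable
4 completed operations, 2 real-time-consistent orders — every stack replay fails
sample order e1, e2, e3, e4 stalls at step 4 — e4 pop() → 67 has no legal effect
sample order e1, e3, e2, e4 stalls at step 4 — e4 pop() → 67 has no legal effect

not linearizable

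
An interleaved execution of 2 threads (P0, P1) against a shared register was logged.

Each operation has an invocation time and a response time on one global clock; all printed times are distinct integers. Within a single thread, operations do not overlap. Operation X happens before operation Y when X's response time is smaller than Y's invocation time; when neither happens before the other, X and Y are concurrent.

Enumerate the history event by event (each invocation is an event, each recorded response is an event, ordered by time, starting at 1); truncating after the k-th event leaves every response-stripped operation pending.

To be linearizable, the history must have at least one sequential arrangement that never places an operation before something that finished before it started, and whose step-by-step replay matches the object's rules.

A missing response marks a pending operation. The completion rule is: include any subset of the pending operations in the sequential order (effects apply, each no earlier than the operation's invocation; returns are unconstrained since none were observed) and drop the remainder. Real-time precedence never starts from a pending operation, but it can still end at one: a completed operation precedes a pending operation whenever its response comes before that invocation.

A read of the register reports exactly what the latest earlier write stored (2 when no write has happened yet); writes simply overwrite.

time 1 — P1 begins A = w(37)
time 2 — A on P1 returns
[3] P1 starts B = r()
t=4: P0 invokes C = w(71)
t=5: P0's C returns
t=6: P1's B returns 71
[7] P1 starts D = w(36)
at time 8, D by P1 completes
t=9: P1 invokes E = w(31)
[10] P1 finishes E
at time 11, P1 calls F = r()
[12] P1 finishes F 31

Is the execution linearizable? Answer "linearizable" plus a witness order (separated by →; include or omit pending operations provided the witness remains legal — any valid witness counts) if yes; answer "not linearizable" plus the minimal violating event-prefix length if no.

linearizable — witness: A → C → B → D → E → F

after step 1 (A w(37)): value 37
after step 2 (C w(71)): value 71
after step 3 (B r() → 71): value 71
after step 4 (D w(36)): value 36
after step 5 (E w(31)): value 31
after step 6 (F r() → 31): value 31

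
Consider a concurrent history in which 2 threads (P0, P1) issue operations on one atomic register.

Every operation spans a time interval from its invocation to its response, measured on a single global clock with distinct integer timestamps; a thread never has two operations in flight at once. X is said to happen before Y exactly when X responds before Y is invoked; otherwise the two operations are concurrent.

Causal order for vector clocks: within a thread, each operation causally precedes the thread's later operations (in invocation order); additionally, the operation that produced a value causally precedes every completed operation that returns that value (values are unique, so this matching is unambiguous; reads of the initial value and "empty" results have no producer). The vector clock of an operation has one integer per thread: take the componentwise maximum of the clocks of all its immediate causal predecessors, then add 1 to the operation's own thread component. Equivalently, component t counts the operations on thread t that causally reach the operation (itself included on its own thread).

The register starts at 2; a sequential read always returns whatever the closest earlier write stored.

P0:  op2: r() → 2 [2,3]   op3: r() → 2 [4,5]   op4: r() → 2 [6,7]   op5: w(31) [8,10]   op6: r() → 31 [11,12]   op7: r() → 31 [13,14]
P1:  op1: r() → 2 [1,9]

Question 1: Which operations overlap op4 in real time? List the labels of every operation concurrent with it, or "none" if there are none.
op4 spans [6,7]; an op avoiding the whole window 6..7 is ordered, any other is concurrent
op1 [1,9]: concurrent
op2 [2,3]: before
op3 [4,5]: before
op5 [8,10]: after
op6 [11,12]: after
op7 [13,14]: after

op1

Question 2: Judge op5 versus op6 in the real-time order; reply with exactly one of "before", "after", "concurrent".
op5 spans [8,10], op6 spans [11,12]
resp(op5)=10 < inv(op6)=11

before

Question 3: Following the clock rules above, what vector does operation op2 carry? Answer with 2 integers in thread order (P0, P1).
op1 (invocation 1): nothing precedes it; P1's component alone gives (0, 1)
op2 (invocation 2): nothing precedes it; P0's component alone gives (1, 0)
merge at op3 (invoked 4): VC(op2)=(1, 0), own-thread bump on P0 → (2, 0)
merge at op4 (invoked 6): VC(op3)=(2, 0), own-thread bump on P0 → (3, 0)
merge at op5 (invoked 8): VC(op4)=(3, 0), own-thread bump on P0 → (4, 0)
merge at op6 (invoked 11): VC(op5)=(4, 0), own-thread bump on P0 → (5, 0)
merge at op7 (invoked 13): VC(op5)=(4, 0), VC(op6)=(5, 0), own-thread bump on P0 → (6, 0)
target: VC(op2) = (1, 0)

(1, 0)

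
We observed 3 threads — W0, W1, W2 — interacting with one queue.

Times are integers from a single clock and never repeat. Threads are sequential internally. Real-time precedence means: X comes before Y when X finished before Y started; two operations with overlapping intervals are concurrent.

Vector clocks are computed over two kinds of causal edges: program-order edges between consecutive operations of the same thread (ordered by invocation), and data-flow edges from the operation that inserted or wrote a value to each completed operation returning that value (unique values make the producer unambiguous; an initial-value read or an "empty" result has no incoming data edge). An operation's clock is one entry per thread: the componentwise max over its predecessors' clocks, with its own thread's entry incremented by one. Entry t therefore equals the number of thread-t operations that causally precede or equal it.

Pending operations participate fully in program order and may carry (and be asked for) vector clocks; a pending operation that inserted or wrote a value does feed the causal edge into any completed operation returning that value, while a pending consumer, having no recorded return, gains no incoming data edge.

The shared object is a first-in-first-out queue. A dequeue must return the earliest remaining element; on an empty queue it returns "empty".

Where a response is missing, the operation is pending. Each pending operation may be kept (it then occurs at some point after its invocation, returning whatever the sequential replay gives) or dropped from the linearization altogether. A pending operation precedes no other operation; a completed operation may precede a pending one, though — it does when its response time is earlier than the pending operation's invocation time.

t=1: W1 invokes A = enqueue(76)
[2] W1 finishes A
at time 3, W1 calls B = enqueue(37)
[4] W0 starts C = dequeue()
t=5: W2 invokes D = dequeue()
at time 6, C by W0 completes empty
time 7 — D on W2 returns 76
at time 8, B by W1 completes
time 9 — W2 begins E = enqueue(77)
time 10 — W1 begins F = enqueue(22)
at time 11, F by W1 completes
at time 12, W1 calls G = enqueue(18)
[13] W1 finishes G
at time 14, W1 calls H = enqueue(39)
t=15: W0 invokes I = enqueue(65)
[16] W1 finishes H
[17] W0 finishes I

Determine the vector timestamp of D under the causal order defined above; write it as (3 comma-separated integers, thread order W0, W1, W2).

no predecessors for A (invoked 1): W1 increments from zero → (0, 1, 0)
no predecessors for C (invoked 4): W0 increments from zero → (1, 0, 0)
VC(D, invoked at 5): max of VC(A)=(0, 1, 0), then +1 on thread W2 → (0, 1, 1)
VC(B, invoked at 3): max of VC(A)=(0, 1, 0), then +1 on thread W1 → (0, 2, 0)
VC(I, invoked at 15): max of VC(C)=(1, 0, 0), then +1 on thread W0 → (2, 0, 0)
VC(E, invoked at 9): max of VC(D)=(0, 1, 1), then +1 on thread W2 → (0, 1, 2)
VC(F, invoked at 10): max of VC(B)=(0, 2, 0), then +1 on thread W1 → (0, 3, 0)
VC(G, invoked at 12): max of VC(F)=(0, 3, 0), then +1 on thread W1 → (0, 4, 0)
VC(H, invoked at 14): max of VC(G)=(0, 4, 0), then +1 on thread W1 → (0, 5, 0)
target: VC(D) = (0, 1, 1)

(0, 1, 1)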